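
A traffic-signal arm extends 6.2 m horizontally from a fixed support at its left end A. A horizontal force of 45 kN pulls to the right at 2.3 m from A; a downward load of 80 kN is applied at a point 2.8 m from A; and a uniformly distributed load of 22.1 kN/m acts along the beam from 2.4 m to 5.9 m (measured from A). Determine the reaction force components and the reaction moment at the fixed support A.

Resultant of the distributed load: 22.1 × 3.5 = 77.35 kN at 4.15 m from A.
ΣF_x = 0: A_x + 45 = 0 → A_x = -45.00 kN.
ΣF_y = 0: A_y − 80 − 22.1·3.5 = 0 → A_y = 157.4 kN.
ΣM about A: M_A − 80·2.8 − (22.1·3.5)·4.15 = 0 → M_A = 545.0 kN·m.

A_x = -45.00 kN, A_y = 157.4 kN, M_A = 545.0 kN·m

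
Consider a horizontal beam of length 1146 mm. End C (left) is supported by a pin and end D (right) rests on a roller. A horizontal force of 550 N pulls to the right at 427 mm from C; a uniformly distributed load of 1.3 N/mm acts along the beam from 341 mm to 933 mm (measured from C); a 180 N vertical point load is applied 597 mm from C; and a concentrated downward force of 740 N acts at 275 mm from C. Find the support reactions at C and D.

C_x = -550.0 N, C_y = 990.5 N, D_y = 699.1 N

Resultant of the distributed load: 1.3 × 592 = 769.6 N at 637 mm from C.
Taking moments about C: D_y·1146 − (1.3·592)·637 − 180·597 − 740·275 = 0 → D_y = 801195.2/1146 = 699.123 ≈ 699.1 N.
ΣF_y = 0: C_y + 699.123 − 1.3·592 − 180 − 740 = 0 → C_y = 990.5 N.
ΣF_x = 0: C_x + 550 = 0 → C_x = -550.0 N.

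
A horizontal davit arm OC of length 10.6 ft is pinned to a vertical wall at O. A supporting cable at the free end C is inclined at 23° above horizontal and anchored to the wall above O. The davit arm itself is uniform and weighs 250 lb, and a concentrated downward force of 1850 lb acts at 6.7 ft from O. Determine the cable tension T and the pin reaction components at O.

T = 3313 lb, O_x = 3049 lb, O_y = 805.7 lb

ΣM about O: T·sin23°·10.6 − 250·5.3 − 1850·6.7 = 0 → T = 13720/(10.6·0.390731) = 3312.61 ≈ 3313 lb.
ΣF_x = 0: O_x − T·cos23° = 0 → O_x = 3312.61 × 0.920505 = 3049 lb.
ΣF_y = 0: O_y + T·sin23° − 250 − 1850 = 0 → O_y = 2100 − 3312.61 × 0.390731 = 805.7 lb.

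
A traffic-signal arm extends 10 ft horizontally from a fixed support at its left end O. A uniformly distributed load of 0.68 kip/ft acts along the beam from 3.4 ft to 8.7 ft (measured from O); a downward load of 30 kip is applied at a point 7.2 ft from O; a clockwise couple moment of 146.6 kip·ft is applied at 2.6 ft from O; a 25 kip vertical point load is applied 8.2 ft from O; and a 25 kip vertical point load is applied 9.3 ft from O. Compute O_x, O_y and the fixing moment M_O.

Resultant of the distributed load: 0.68 × 5.3 = 3.604 kip at 6.05 ft from O.
ΣF_x = 0: O_x = 0.
ΣF_y = 0: O_y − 0.68·5.3 − 30 − 25 − 25 = 0 → O_y = 83.60 kip.
ΣM about O: M_O − (0.68·5.3)·6.05 − 30·7.2 − 146.6 − 25·8.2 − 25·9.3 = 0 → M_O = 821.9 kip·ft.

O_x = 0, O_y = 83.60 kip, M_O = 821.9 kip·ft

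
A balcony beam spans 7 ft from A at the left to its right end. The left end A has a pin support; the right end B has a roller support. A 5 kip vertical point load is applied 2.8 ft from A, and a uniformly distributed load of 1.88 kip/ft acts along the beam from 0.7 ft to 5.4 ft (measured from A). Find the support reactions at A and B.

A_x = 0, A_y = 7.986 kip, B_y = 5.850 kip

Resultant of the distributed load: 1.88 × 4.7 = 8.836 kip at 3.05 ft from A.
Moments about A: B_y·7 − 5·2.8 − (1.88·4.7)·3.05 = 0 → B_y = 40.9498/7 = 5.84997 ≈ 5.850 kip.
ΣF_y = 0: A_y + 5.84997 − 5 − 1.88·4.7 = 0 → A_y = 7.986 kip.
ΣF_x = 0: no horizontal applied forces, so A_x = 0.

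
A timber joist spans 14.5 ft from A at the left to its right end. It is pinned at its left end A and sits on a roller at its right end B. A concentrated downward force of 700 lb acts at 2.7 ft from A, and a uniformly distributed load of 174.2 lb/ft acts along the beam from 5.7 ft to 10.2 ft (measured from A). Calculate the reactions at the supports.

Resultant of the distributed load: 174.2 × 4.5 = 783.9 lb at 7.95 ft from A.
Moments about A: B_y·14.5 − 700·2.7 − (174.2·4.5)·7.95 = 0 → B_y = 8122.005/14.5 = 560.138 ≈ 560.1 lb.
ΣF_y = 0: A_y + 560.138 − 700 − 174.2·4.5 = 0 → A_y = 923.8 lb.
ΣF_x = 0: no horizontal applied forces, so A_x = 0.

A_x = 0, A_y = 923.8 lb, B_y = 560.1 lb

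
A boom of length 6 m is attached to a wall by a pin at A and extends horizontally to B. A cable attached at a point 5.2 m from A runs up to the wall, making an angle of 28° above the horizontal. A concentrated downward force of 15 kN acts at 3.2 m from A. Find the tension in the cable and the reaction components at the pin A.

T = 19.66 kN, A_x = 17.36 kN, A_y = 5.769 kN

ΣM about A: T·sin28°·5.2 − 15·3.2 = 0 → T = 48/(5.2·0.469472) = 19.662 ≈ 19.66 kN.
ΣF_x = 0: A_x − T·cos28° = 0 → A_x = 19.662 × 0.882948 = 17.36 kN.
ΣF_y = 0: A_y + T·sin28° − 15 = 0 → A_y = 15 − 19.662 × 0.469472 = 5.769 kN.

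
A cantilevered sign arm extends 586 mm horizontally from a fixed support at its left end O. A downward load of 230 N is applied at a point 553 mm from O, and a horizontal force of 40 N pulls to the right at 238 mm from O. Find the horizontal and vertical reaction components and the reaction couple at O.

ΣF_x = 0: O_x + 40 = 0 → O_x = -40.00 N.
ΣF_y = 0: O_y − 230 = 0 → O_y = 230.0 N.
ΣM about O: M_O − 230·553 = 0 → M_O = 127200 N·mm.

O_x = -40.00 N, O_y = 230.0 N, M_O = 127200 N·mm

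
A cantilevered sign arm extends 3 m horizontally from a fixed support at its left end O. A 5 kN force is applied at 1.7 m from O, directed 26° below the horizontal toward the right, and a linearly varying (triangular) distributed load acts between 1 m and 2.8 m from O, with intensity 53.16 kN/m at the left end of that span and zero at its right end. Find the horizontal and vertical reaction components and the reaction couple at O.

Resultant of the triangular load: ½ × 53.16 × 1.8 = 47.844 kN, acting at 1.6 m from O (one-third of the span from the peak).
ΣF_x = 0: O_x + 5·cos26° = 0 → O_x = -4.494 kN.
ΣF_y = 0: O_y − 5·sin26° − ½·53.16·1.8 = 0 → O_y = 50.04 kN.
ΣM about O: M_O − 5·sin26°·1.7 − (½·53.16·1.8)·1.6 = 0 → M_O = 80.28 kN·m.

O_x = -4.494 kN, O_y = 50.04 kN, M_O = 80.28 kN·m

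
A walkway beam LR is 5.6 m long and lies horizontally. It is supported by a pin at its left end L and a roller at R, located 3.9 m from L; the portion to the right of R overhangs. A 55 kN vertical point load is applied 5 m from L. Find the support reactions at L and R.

Moments about L: R_y·3.9 − 55·5 = 0 → R_y = 275/3.9 = 70.5128 ≈ 70.51 kN.
ΣF_y = 0: L_y + 70.5128 − 55 = 0 → L_y = -15.51 kN.
ΣF_x = 0: no horizontal applied forces, so L_x = 0.

L_x = 0, L_y = -15.51 kN, R_y = 70.51 kN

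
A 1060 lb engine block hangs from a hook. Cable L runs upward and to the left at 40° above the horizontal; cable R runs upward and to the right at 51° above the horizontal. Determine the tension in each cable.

T_L = 667.2 lb, T_R = 812.1 lb

ΣF_x = 0: −T_L·cos40° + T_R·cos51° = 0 → T_R = 1.21726·T_L.
ΣF_y = 0: T_L·sin40° + T_R·sin51° = 1060.
Substitute: T_L·(0.642788 + 1.21726·0.777146) = 1060 → T_L = 667.18 ≈ 667.2 lb.
Then T_R = 1.21726 × 667.18 = 812.1 lb.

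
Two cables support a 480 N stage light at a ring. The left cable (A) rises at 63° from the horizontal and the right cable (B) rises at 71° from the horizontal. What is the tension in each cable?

ΣF_x = 0: −T_A·cos63° + T_B·cos71° = 0 → T_B = 1.39446·T_A.
ΣF_y = 0: T_A·sin63° + T_B·sin71° = 480.
Substitute: T_A·(0.891007 + 1.39446·0.945519) = 480 → T_A = 217.244 ≈ 217.2 N.
Then T_B = 1.39446 × 217.244 = 302.9 N.

T_A = 217.2 N, T_B = 302.9 N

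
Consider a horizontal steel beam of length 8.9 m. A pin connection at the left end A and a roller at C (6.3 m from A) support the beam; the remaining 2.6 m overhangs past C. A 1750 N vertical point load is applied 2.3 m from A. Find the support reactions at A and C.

Taking moments about A: C_y·6.3 − 1750·2.3 = 0 → C_y = 4025/6.3 = 638.889 ≈ 638.9 N.
ΣF_y = 0: A_y + 638.889 − 1750 = 0 → A_y = 1111 N.
ΣF_x = 0: no horizontal applied forces, so A_x = 0.

A_x = 0, A_y = 1111 N, C_y = 638.9 N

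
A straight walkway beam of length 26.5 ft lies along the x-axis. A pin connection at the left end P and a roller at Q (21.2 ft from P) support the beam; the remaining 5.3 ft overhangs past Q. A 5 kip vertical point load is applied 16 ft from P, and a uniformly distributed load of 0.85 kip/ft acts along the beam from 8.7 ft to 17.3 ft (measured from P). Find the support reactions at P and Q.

P_x = 0, P_y = 4.054 kip, Q_y = 8.256 kip

Resultant of the distributed load: 0.85 × 8.6 = 7.31 kip at 13 ft from P.
Taking moments about P: Q_y·21.2 − 5·16 − (0.85·8.6)·13 = 0 → Q_y = 175.03/21.2 = 8.25613 ≈ 8.256 kip.
ΣF_y = 0: P_y + 8.25613 − 5 − 0.85·8.6 = 0 → P_y = 4.054 kip.
ΣF_x = 0: no horizontal applied forces, so P_x = 0.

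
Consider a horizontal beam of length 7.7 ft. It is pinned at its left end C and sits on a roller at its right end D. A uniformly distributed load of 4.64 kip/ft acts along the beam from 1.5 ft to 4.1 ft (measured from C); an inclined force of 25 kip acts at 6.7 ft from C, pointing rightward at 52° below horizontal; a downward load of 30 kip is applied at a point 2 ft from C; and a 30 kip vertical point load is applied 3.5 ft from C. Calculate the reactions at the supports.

Resultant of the distributed load: 4.64 × 2.6 = 12.064 kip at 2.8 ft from C.
Taking moments about C: D_y·7.7 − (4.64·2.6)·2.8 − 25·sin52°·6.7 − 30·2 − 30·3.5 = 0 → D_y = 330.771/7.7 = 42.9573 ≈ 42.96 kip.
ΣF_y = 0: C_y + 42.9573 − 4.64·2.6 − 25·sin52° − 30 − 30 = 0 → C_y = 48.81 kip.
ΣF_x = 0: C_x + 25·cos52° = 0 → C_x = -15.39 kip.

C_x = -15.39 kip, C_y = 48.81 kip, D_y = 42.96 kip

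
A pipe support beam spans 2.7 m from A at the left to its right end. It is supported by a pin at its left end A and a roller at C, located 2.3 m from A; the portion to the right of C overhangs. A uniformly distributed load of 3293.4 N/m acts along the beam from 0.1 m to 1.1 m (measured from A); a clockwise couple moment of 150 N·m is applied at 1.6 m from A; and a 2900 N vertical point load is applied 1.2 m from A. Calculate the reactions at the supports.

Resultant of the distributed load: 3293.4 × 1 = 3293.4 N at 0.6 m from A.
ΣM about A: C_y·2.3 − (3293.4·1)·0.6 − 150 − 2900·1.2 = 0 → C_y = 5606.04/2.3 = 2437.41 ≈ 2437 N.
ΣF_y = 0: A_y + 2437.41 − 3293.4·1 − 2900 = 0 → A_y = 3756 N.
ΣF_x = 0: no horizontal applied forces, so A_x = 0.

A_x = 0, A_y = 3756 N, C_y = 2437 N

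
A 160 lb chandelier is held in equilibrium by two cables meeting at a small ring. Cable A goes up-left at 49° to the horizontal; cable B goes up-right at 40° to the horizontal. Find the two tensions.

ΣF_x = 0: −T_A·cos49° + T_B·cos40° = 0 → T_B = 0.856424·T_A.
ΣF_y = 0: T_A·sin49° + T_B·sin40° = 160.
Substitute: T_A·(0.75471 + 0.856424·0.642788) = 160 → T_A = 122.586 ≈ 122.6 lb.
Then T_B = 0.856424 × 122.586 = 105.0 lb.

T_A = 122.6 lb, T_B = 105.0 lb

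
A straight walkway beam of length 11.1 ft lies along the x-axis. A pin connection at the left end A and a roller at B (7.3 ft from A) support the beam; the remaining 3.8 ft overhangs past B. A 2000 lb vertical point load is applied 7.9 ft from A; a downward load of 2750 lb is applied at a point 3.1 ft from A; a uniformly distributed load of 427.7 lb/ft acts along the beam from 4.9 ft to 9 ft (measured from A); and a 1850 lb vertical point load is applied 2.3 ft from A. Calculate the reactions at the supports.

Resultant of the distributed load: 427.7 × 4.1 = 1753.57 lb at 6.95 ft from A.
Taking moments about A: B_y·7.3 − 2000·7.9 − 2750·3.1 − (427.7·4.1)·6.95 − 1850·2.3 = 0 → B_y = 40767.3115/7.3 = 5584.56 ≈ 5585 lb.
ΣF_y = 0: A_y + 5584.56 − 2000 − 2750 − 427.7·4.1 − 1850 = 0 → A_y = 2769 lb.
ΣF_x = 0: no horizontal applied forces, so A_x = 0.

A_x = 0, A_y = 2769 lb, B_y = 5585 lb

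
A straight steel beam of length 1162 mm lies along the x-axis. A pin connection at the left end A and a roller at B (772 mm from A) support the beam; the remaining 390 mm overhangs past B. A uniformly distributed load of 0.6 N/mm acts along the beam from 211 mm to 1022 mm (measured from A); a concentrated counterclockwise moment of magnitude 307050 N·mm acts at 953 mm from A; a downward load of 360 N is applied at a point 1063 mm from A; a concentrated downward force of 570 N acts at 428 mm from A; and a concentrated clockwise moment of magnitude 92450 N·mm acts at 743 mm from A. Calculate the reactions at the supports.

Resultant of the distributed load: 0.6 × 811 = 486.6 N at 616.5 mm from A.
Taking moments about A: B_y·772 − (0.6·811)·616.5 + 307050 − 360·1063 − 570·428 − 92450 = 0 → B_y = 712028.9/772 = 922.317 ≈ 922.3 N.
ΣF_y = 0: A_y + 922.317 − 0.6·811 − 360 − 570 = 0 → A_y = 494.3 N.
ΣF_x = 0: no horizontal applied forces, so A_x = 0.

A_x = 0, A_y = 494.3 N, B_y = 922.3 N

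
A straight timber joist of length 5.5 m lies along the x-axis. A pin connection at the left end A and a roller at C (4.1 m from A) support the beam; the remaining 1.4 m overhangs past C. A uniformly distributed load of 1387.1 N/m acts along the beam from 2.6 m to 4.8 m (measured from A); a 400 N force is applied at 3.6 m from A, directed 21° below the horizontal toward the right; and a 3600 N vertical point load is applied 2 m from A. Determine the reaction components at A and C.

Resultant of the distributed load: 1387.1 × 2.2 = 3051.62 N at 3.7 m from A.
Moments about A: C_y·4.1 − (1387.1·2.2)·3.7 − 400·sin21°·3.6 − 3600·2 = 0 → C_y = 19007/4.1 = 4635.85 ≈ 4636 N.
ΣF_y = 0: A_y + 4635.85 − 1387.1·2.2 − 400·sin21° − 3600 = 0 → A_y = 2159 N.
ΣF_x = 0: A_x + 400·cos21° = 0 → A_x = -373.4 N.

A_x = -373.4 N, A_y = 2159 N, C_y = 4636 N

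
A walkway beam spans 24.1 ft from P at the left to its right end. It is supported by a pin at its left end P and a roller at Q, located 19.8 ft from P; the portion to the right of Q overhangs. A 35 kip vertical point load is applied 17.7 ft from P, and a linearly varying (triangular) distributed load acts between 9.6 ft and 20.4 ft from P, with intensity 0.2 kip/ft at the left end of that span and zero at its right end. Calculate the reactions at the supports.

P_x = 0, P_y = 4.072 kip, Q_y = 32.01 kip

Resultant of the triangular load: ½ × 0.2 × 10.8 = 1.08 kip, acting at 13.2 ft from P (one-third of the span from the peak).
ΣM about P: Q_y·19.8 − 35·17.7 − (½·0.2·10.8)·13.2 = 0 → Q_y = 633.756/19.8 = 32.0079 ≈ 32.01 kip.
ΣF_y = 0: P_y + 32.0079 − 35 − ½·0.2·10.8 = 0 → P_y = 4.072 kip.
ΣF_x = 0: no horizontal applied forces, so P_x = 0.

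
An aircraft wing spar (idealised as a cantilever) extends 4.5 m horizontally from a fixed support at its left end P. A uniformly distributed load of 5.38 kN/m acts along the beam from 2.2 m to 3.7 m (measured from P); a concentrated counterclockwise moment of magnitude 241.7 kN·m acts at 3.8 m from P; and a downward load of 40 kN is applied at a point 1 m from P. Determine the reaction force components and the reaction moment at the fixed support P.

P_x = 0, P_y = 48.07 kN, M_P = -177.9 kN·m

Resultant of the distributed load: 5.38 × 1.5 = 8.07 kN at 2.95 m from P.
ΣF_x = 0: P_x = 0.
ΣF_y = 0: P_y − 5.38·1.5 − 40 = 0 → P_y = 48.07 kN.
ΣM about P: M_P − (5.38·1.5)·2.95 + 241.7 − 40·1 = 0 → M_P = -177.9 kN·m.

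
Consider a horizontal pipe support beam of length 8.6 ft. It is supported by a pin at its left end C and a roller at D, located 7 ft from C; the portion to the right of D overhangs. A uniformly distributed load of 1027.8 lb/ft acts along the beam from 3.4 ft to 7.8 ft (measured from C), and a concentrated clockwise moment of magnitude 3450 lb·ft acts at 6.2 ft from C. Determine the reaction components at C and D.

Resultant of the distributed load: 1027.8 × 4.4 = 4522.32 lb at 5.6 ft from C.
Moments about C: D_y·7 − (1027.8·4.4)·5.6 − 3450 = 0 → D_y = 28774.992/7 = 4110.71 ≈ 4111 lb.
ΣF_y = 0: C_y + 4110.71 − 1027.8·4.4 = 0 → C_y = 411.6 lb.
ΣF_x = 0: no horizontal applied forces, so C_x = 0.

C_x = 0, C_y = 411.6 lb, D_y = 4111 lb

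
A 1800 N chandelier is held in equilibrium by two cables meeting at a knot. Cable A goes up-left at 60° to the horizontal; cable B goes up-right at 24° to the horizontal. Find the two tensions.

T_A = 1653 N, T_B = 905.0 N

ΣF_x = 0: −T_A·cos60° + T_B·cos24° = 0 → T_B = 0.547318·T_A.
ΣF_y = 0: T_A·sin60° + T_B·sin24° = 1800.
Substitute: T_A·(0.866025 + 0.547318·0.406737) = 1800 → T_A = 1653.44 ≈ 1653 N.
Then T_B = 0.547318 × 1653.44 = 905.0 N.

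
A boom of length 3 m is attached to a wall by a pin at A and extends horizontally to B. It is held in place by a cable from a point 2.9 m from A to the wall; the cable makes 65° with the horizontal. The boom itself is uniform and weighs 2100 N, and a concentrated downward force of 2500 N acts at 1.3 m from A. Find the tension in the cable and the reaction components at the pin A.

T = 2435 N, A_x = 1029 N, A_y = 2393 N

ΣM about A: T·sin65°·2.9 − 2100·1.5 − 2500·1.3 = 0 → T = 6400/(2.9·0.906308) = 2435.04 ≈ 2435 N.
ΣF_x = 0: A_x − T·cos65° = 0 → A_x = 2435.04 × 0.422618 = 1029 N.
ΣF_y = 0: A_y + T·sin65° − 2100 − 2500 = 0 → A_y = 4600 − 2435.04 × 0.906308 = 2393 N.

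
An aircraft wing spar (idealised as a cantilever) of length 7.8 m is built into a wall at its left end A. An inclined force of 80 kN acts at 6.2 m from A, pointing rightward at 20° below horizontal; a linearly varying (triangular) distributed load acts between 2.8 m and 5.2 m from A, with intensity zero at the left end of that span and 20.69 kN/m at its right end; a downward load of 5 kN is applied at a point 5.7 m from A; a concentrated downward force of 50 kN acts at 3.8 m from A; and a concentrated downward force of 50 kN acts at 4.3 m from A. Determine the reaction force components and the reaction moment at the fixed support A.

Resultant of the triangular load: ½ × 20.69 × 2.4 = 24.828 kN, acting at 4.4 m from A (one-third of the span from the peak).
ΣF_x = 0: A_x + 80·cos20° = 0 → A_x = -75.18 kN.
ΣF_y = 0: A_y − 80·sin20° − ½·20.69·2.4 − 5 − 50 − 50 = 0 → A_y = 157.2 kN.
ΣM about A: M_A − 80·sin20°·6.2 − (½·20.69·2.4)·4.4 − 5·5.7 − 50·3.8 − 50·4.3 = 0 → M_A = 712.4 kN·m.

A_x = -75.18 kN, A_y = 157.2 kN, M_A = 712.4 kN·m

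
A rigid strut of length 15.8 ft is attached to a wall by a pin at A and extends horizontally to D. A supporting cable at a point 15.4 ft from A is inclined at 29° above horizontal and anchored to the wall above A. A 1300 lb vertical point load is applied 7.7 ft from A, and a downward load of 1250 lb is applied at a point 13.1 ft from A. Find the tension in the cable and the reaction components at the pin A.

ΣM about A: T·sin29°·15.4 − 1300·7.7 − 1250·13.1 = 0 → T = 26385/(15.4·0.48481) = 3533.99 ≈ 3534 lb.
ΣF_x = 0: A_x − T·cos29° = 0 → A_x = 3533.99 × 0.87462 = 3091 lb.
ΣF_y = 0: A_y + T·sin29° − 1300 − 1250 = 0 → A_y = 2550 − 3533.99 × 0.48481 = 836.7 lb.

T = 3534 lb, A_x = 3091 lb, A_y = 836.7 lb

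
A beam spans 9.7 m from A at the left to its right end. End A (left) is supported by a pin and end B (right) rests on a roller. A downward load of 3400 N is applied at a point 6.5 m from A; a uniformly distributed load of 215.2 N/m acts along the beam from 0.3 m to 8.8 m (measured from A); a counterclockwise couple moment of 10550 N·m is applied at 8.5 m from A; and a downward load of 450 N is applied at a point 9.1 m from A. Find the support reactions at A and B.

Resultant of the distributed load: 215.2 × 8.5 = 1829.2 N at 4.55 m from A.
ΣM about A: B_y·9.7 − 3400·6.5 − (215.2·8.5)·4.55 + 10550 − 450·9.1 = 0 → B_y = 23967.86/9.7 = 2470.91 ≈ 2471 N.
ΣF_y = 0: A_y + 2470.91 − 3400 − 215.2·8.5 − 450 = 0 → A_y = 3208 N.
ΣF_x = 0: no horizontal applied forces, so A_x = 0.

A_x = 0, A_y = 3208 N, B_y = 2471 N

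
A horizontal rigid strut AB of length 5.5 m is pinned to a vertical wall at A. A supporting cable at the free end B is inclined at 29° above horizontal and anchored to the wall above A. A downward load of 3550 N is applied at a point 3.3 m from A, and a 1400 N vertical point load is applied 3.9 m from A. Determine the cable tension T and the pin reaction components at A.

T = 6441 N, A_x = 5634 N, A_y = 1827 N

ΣM about A: T·sin29°·5.5 − 3550·3.3 − 1400·3.9 = 0 → T = 17175/(5.5·0.48481) = 6441.14 ≈ 6441 N.
ΣF_x = 0: A_x − T·cos29° = 0 → A_x = 6441.14 × 0.87462 = 5634 N.
ΣF_y = 0: A_y + T·sin29° − 3550 − 1400 = 0 → A_y = 4950 − 6441.14 × 0.48481 = 1827 N.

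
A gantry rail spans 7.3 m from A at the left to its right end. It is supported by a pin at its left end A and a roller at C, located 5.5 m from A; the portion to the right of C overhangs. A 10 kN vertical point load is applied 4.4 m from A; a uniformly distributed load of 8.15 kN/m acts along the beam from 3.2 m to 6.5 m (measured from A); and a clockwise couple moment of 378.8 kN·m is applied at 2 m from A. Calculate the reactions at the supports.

A_x = 0, A_y = -63.69 kN, C_y = 100.6 kN

Resultant of the distributed load: 8.15 × 3.3 = 26.895 kN at 4.85 m from A.
Moments about A: C_y·5.5 − 10·4.4 − (8.15·3.3)·4.85 − 378.8 = 0 → C_y = 553.24075/5.5 = 100.589 ≈ 100.6 kN.
ΣF_y = 0: A_y + 100.589 − 10 − 8.15·3.3 = 0 → A_y = -63.69 kN.
ΣF_x = 0: no horizontal applied forces, so A_x = 0.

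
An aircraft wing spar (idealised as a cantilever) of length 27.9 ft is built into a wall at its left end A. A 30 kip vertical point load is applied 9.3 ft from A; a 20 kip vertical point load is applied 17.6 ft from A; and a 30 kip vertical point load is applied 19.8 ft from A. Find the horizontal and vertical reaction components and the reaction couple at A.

ΣF_x = 0: A_x = 0.
ΣF_y = 0: A_y − 30 − 20 − 30 = 0 → A_y = 80.00 kip.
ΣM about A: M_A − 30·9.3 − 20·17.6 − 30·19.8 = 0 → M_A = 1225 kip·ft.

A_x = 0, A_y = 80.00 kip, M_A = 1225 kip·ft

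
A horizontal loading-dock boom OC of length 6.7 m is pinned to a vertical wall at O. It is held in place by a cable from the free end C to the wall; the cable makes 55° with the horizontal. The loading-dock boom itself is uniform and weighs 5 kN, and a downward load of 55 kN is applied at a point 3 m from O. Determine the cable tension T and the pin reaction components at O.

T = 33.12 kN, O_x = 18.99 kN, O_y = 32.87 kN

ΣM about O: T·sin55°·6.7 − 5·3.35 − 55·3 = 0 → T = 181.75/(6.7·0.819152) = 33.1158 ≈ 33.12 kN.
ΣF_x = 0: O_x − T·cos55° = 0 → O_x = 33.1158 × 0.573576 = 18.99 kN.
ΣF_y = 0: O_y + T·sin55° − 5 − 55 = 0 → O_y = 60 − 33.1158 × 0.819152 = 32.87 kN.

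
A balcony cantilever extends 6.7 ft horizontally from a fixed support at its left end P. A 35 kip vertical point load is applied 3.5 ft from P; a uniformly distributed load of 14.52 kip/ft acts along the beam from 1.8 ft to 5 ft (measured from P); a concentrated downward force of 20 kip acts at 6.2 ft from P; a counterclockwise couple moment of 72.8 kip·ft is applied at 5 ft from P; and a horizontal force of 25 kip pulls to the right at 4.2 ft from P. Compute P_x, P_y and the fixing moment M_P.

Resultant of the distributed load: 14.52 × 3.2 = 46.464 kip at 3.4 ft from P.
ΣF_x = 0: P_x + 25 = 0 → P_x = -25.00 kip.
ΣF_y = 0: P_y − 35 − 14.52·3.2 − 20 = 0 → P_y = 101.5 kip.
ΣM about P: M_P − 35·3.5 − (14.52·3.2)·3.4 − 20·6.2 + 72.8 = 0 → M_P = 331.7 kip·ft.

P_x = -25.00 kip, P_y = 101.5 kip, M_P = 331.7 kip·ft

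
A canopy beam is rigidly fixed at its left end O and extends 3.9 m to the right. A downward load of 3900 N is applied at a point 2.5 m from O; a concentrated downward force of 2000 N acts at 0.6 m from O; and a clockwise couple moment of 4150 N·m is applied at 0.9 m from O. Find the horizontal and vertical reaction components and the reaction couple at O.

O_x = 0, O_y = 5900 N, M_O = 15100 N·m

ΣF_x = 0: O_x = 0.
ΣF_y = 0: O_y − 3900 − 2000 = 0 → O_y = 5900 N.
ΣM about O: M_O − 3900·2.5 − 2000·0.6 − 4150 = 0 → M_O = 15100 N·m.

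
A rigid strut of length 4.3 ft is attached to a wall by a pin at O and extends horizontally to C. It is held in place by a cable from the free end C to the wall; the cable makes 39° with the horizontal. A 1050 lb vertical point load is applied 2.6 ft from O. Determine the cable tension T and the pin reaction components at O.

ΣM about O: T·sin39°·4.3 − 1050·2.6 = 0 → T = 2730/(4.3·0.62932) = 1008.84 ≈ 1009 lb.
ΣF_x = 0: O_x − T·cos39° = 0 → O_x = 1008.84 × 0.777146 = 784.0 lb.
ΣF_y = 0: O_y + T·sin39° − 1050 = 0 → O_y = 1050 − 1008.84 × 0.62932 = 415.1 lb.

T = 1009 lb, O_x = 784.0 lb, O_y = 415.1 lb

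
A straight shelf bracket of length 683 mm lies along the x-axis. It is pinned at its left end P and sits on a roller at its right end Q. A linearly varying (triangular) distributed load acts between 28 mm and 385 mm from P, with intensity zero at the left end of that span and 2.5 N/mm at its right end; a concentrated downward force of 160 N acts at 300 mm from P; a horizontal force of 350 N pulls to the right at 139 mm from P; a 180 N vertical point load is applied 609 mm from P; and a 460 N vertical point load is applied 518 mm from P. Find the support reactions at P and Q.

P_x = -350.0 N, P_y = 492.8 N, Q_y = 753.4 N

Resultant of the triangular load: ½ × 2.5 × 357 = 446.25 N, acting at 266 mm from P (one-third of the span from the peak).
Taking moments about P: Q_y·683 − (½·2.5·357)·266 − 160·300 − 180·609 − 460·518 = 0 → Q_y = 514602.5/683 = 753.444 ≈ 753.4 N.
ΣF_y = 0: P_y + 753.444 − ½·2.5·357 − 160 − 180 − 460 = 0 → P_y = 492.8 N.
ΣF_x = 0: P_x + 350 = 0 → P_x = -350.0 N.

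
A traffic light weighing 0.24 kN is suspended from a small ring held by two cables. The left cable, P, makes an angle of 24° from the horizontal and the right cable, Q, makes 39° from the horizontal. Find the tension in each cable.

T_P = 0.2093 kN, T_Q = 0.2461 kN

ΣF_x = 0: −T_P·cos24° + T_Q·cos39° = 0 → T_Q = 1.17551·T_P.
ΣF_y = 0: T_P·sin24° + T_Q·sin39° = 0.24.
Substitute: T_P·(0.406737 + 1.17551·0.62932) = 0.24 → T_P = 0.209331 ≈ 0.2093 kN.
Then T_Q = 1.17551 × 0.209331 = 0.2461 kN.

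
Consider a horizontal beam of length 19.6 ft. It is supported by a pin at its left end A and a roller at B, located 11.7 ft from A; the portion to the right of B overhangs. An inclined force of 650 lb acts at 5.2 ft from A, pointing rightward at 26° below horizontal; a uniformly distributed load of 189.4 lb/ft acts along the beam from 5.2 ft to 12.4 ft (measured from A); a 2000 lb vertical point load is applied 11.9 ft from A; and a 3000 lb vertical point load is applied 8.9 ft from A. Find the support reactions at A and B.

A_x = -584.2 lb, A_y = 1180 lb, B_y = 5469 lb

Resultant of the distributed load: 189.4 × 7.2 = 1363.68 lb at 8.8 ft from A.
Taking moments about A: B_y·11.7 − 650·sin26°·5.2 − (189.4·7.2)·8.8 − 2000·11.9 − 3000·8.9 = 0 → B_y = 63982.1/11.7 = 5468.56 ≈ 5469 lb.
ΣF_y = 0: A_y + 5468.56 − 650·sin26° − 189.4·7.2 − 2000 − 3000 = 0 → A_y = 1180 lb.
ΣF_x = 0: A_x + 650·cos26° = 0 → A_x = -584.2 lb.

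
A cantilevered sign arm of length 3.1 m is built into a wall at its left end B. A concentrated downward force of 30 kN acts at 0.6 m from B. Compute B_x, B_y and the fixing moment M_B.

ΣF_x = 0: B_x = 0.
ΣF_y = 0: B_y − 30 = 0 → B_y = 30.00 kN.
ΣM about B: M_B − 30·0.6 = 0 → M_B = 18.00 kN·m.

B_x = 0, B_y = 30.00 kN, M_B = 18.00 kN·m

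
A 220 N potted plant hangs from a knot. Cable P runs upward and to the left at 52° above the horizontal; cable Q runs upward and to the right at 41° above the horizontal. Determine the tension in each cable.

ΣF_x = 0: −T_P·cos52° + T_Q·cos41° = 0 → T_Q = 0.815759·T_P.
ΣF_y = 0: T_P·sin52° + T_Q·sin41° = 220.
Substitute: T_P·(0.788011 + 0.815759·0.656059) = 220 → T_P = 166.264 ≈ 166.3 N.
Then T_Q = 0.815759 × 166.264 = 135.6 N.

T_P = 166.3 N, T_Q = 135.6 N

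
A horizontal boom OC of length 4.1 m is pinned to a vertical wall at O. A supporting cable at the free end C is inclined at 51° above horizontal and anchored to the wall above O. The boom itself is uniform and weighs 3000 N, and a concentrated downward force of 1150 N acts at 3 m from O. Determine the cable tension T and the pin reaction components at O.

ΣM about O: T·sin51°·4.1 − 3000·2.05 − 1150·3 = 0 → T = 9600/(4.1·0.777146) = 3012.9 ≈ 3013 N.
ΣF_x = 0: O_x − T·cos51° = 0 → O_x = 3012.9 × 0.62932 = 1896 N.
ΣF_y = 0: O_y + T·sin51° − 3000 − 1150 = 0 → O_y = 4150 − 3012.9 × 0.777146 = 1809 N.

T = 3013 N, O_x = 1896 N, O_y = 1809 N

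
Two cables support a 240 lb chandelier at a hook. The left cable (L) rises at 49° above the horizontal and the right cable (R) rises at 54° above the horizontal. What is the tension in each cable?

ΣF_x = 0: −T_L·cos49° + T_R·cos54° = 0 → T_R = 1.11615·T_L.
ΣF_y = 0: T_L·sin49° + T_R·sin54° = 240.
Substitute: T_L·(0.75471 + 1.11615·0.809017) = 240 → T_L = 144.779 ≈ 144.8 lb.
Then T_R = 1.11615 × 144.779 = 161.6 lb.

T_L = 144.8 lb, T_R = 161.6 lb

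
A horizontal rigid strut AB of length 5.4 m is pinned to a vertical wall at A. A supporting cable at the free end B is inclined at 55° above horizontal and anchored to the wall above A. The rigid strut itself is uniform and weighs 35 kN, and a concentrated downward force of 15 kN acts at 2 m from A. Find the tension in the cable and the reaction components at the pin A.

ΣM about A: T·sin55°·5.4 − 35·2.7 − 15·2 = 0 → T = 124.5/(5.4·0.819152) = 28.1456 ≈ 28.15 kN.
ΣF_x = 0: A_x − T·cos55° = 0 → A_x = 28.1456 × 0.573576 = 16.14 kN.
ΣF_y = 0: A_y + T·sin55° − 35 − 15 = 0 → A_y = 50 − 28.1456 × 0.819152 = 26.94 kN.

T = 28.15 kN, A_x = 16.14 kN, A_y = 26.94 kN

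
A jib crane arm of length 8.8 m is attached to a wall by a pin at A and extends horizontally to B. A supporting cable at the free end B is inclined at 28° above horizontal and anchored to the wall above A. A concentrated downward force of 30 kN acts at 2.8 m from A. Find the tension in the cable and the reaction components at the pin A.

T = 20.33 kN, A_x = 17.95 kN, A_y = 20.45 kN

ΣM about A: T·sin28°·8.8 − 30·2.8 = 0 → T = 84/(8.8·0.469472) = 20.3323 ≈ 20.33 kN.
ΣF_x = 0: A_x − T·cos28° = 0 → A_x = 20.3323 × 0.882948 = 17.95 kN.
ΣF_y = 0: A_y + T·sin28° − 30 = 0 → A_y = 30 − 20.3323 × 0.469472 = 20.45 kN.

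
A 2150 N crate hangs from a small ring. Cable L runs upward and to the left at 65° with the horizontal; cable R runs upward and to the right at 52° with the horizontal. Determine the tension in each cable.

ΣF_x = 0: −T_L·cos65° + T_R·cos52° = 0 → T_R = 0.686446·T_L.
ΣF_y = 0: T_L·sin65° + T_R·sin52° = 2150.
Substitute: T_L·(0.906308 + 0.686446·0.788011) = 2150 → T_L = 1485.59 ≈ 1486 N.
Then T_R = 0.686446 × 1485.59 = 1020 N.

T_L = 1486 N, T_R = 1020 N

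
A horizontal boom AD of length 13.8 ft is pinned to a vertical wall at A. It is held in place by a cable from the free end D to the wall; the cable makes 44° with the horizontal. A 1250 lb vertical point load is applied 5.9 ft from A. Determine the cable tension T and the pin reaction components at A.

ΣM about A: T·sin44°·13.8 − 1250·5.9 = 0 → T = 7375/(13.8·0.694658) = 769.329 ≈ 769.3 lb.
ΣF_x = 0: A_x − T·cos44° = 0 → A_x = 769.329 × 0.71934 = 553.4 lb.
ΣF_y = 0: A_y + T·sin44° − 1250 = 0 → A_y = 1250 − 769.329 × 0.694658 = 715.6 lb.

T = 769.3 lb, A_x = 553.4 lb, A_y = 715.6 lb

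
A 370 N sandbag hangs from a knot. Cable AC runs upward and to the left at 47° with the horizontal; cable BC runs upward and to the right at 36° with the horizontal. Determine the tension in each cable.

ΣF_x = 0: −T_AC·cos47° + T_BC·cos36° = 0 → T_BC = 0.842996·T_AC.
ΣF_y = 0: T_AC·sin47° + T_BC·sin36° = 370.
Substitute: T_AC·(0.731354 + 0.842996·0.587785) = 370 → T_AC = 301.584 ≈ 301.6 N.
Then T_BC = 0.842996 × 301.584 = 254.2 N.

T_AC = 301.6 N, T_BC = 254.2 N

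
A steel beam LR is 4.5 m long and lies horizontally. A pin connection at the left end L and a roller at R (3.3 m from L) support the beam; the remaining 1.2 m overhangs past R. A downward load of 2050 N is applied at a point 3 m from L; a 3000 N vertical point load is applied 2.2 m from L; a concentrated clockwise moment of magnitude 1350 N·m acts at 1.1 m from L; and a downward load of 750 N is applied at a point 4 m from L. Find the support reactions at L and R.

L_x = 0, L_y = 618.2 N, R_y = 5182 N

ΣM about L: R_y·3.3 − 2050·3 − 3000·2.2 − 1350 − 750·4 = 0 → R_y = 17100/3.3 = 5181.82 ≈ 5182 N.
ΣF_y = 0: L_y + 5181.82 − 2050 − 3000 − 750 = 0 → L_y = 618.2 N.
ΣF_x = 0: no horizontal applied forces, so L_x = 0.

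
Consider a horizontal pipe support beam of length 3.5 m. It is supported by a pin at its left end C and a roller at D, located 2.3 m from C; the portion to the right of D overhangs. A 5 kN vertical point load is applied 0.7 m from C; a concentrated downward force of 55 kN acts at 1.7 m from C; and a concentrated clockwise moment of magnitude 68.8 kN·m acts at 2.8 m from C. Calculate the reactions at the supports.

Taking moments about C: D_y·2.3 − 5·0.7 − 55·1.7 − 68.8 = 0 → D_y = 165.8/2.3 = 72.087 ≈ 72.09 kN.
ΣF_y = 0: C_y + 72.087 − 5 − 55 = 0 → C_y = -12.09 kN.
ΣF_x = 0: no horizontal applied forces, so C_x = 0.

C_x = 0, C_y = -12.09 kN, D_y = 72.09 kN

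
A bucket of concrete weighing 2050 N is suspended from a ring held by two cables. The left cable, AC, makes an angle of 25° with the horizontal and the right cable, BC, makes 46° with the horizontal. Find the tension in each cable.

T_AC = 1506 N, T_BC = 1965 N

ΣF_x = 0: −T_AC·cos25° + T_BC·cos46° = 0 → T_BC = 1.30468·T_AC.
ΣF_y = 0: T_AC·sin25° + T_BC·sin46° = 2050.
Substitute: T_AC·(0.422618 + 1.30468·0.71934) = 2050 → T_AC = 1506.11 ≈ 1506 N.
Then T_BC = 1.30468 × 1506.11 = 1965 N.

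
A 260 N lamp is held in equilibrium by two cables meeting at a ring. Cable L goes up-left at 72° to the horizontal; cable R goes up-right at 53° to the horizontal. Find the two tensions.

T_L = 191.0 N, T_R = 98.08 N

ΣF_x = 0: −T_L·cos72° + T_R·cos53° = 0 → T_R = 0.513475·T_L.
ΣF_y = 0: T_L·sin72° + T_R·sin53° = 260.
Substitute: T_L·(0.951057 + 0.513475·0.798636) = 260 → T_L = 191.017 ≈ 191.0 N.
Then T_R = 0.513475 × 191.017 = 98.08 N.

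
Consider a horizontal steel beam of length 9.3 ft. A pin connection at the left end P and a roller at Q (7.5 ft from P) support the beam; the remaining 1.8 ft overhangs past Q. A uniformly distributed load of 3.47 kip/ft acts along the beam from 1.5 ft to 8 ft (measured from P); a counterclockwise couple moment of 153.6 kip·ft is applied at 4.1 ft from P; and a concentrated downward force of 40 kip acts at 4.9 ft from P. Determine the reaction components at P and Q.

P_x = 0, P_y = 42.62 kip, Q_y = 19.94 kip

Resultant of the distributed load: 3.47 × 6.5 = 22.555 kip at 4.75 ft from P.
ΣM about P: Q_y·7.5 − (3.47·6.5)·4.75 + 153.6 − 40·4.9 = 0 → Q_y = 149.53625/7.5 = 19.9382 ≈ 19.94 kip.
ΣF_y = 0: P_y + 19.9382 − 3.47·6.5 − 40 = 0 → P_y = 42.62 kip.
ΣF_x = 0: no horizontal applied forces, so P_x = 0.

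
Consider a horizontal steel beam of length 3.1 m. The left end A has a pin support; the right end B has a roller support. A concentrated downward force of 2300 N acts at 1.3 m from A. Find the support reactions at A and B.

A_x = 0, A_y = 1335 N, B_y = 964.5 N

Moments about A: B_y·3.1 − 2300·1.3 = 0 → B_y = 2990/3.1 = 964.516 ≈ 964.5 N.
ΣF_y = 0: A_y + 964.516 − 2300 = 0 → A_y = 1335 N.
ΣF_x = 0: no horizontal applied forces, so A_x = 0.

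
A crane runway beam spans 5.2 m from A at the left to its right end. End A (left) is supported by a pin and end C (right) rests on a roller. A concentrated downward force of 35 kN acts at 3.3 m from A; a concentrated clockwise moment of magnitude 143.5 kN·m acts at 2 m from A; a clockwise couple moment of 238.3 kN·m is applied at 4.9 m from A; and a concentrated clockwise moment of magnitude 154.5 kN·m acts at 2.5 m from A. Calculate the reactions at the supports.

Moments about A: C_y·5.2 − 35·3.3 − 143.5 − 238.3 − 154.5 = 0 → C_y = 651.8/5.2 = 125.346 ≈ 125.3 kN.
ΣF_y = 0: A_y + 125.346 − 35 = 0 → A_y = -90.35 kN.
ΣF_x = 0: no horizontal applied forces, so A_x = 0.

A_x = 0, A_y = -90.35 kN, C_y = 125.3 kN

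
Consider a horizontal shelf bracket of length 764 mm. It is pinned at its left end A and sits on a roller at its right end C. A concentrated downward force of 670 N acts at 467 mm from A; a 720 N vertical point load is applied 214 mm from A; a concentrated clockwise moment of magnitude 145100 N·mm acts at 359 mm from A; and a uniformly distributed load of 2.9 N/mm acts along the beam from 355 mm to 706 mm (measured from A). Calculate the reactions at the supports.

A_x = 0, A_y = 900.0 N, C_y = 1508 N

Resultant of the distributed load: 2.9 × 351 = 1017.9 N at 530.5 mm from A.
ΣM about A: C_y·764 − 670·467 − 720·214 − 145100 − (2.9·351)·530.5 = 0 → C_y = 1152065.95/764 = 1507.94 ≈ 1508 N.
ΣF_y = 0: A_y + 1507.94 − 670 − 720 − 2.9·351 = 0 → A_y = 900.0 N.
ΣF_x = 0: no horizontal applied forces, so A_x = 0.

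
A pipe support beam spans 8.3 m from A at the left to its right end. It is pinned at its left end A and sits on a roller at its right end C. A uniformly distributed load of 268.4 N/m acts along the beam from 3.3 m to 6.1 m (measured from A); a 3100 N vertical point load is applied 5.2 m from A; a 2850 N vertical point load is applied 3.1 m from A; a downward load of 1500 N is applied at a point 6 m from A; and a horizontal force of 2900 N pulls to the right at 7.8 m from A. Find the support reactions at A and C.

Resultant of the distributed load: 268.4 × 2.8 = 751.52 N at 4.7 m from A.
ΣM about A: C_y·8.3 − (268.4·2.8)·4.7 − 3100·5.2 − 2850·3.1 − 1500·6 = 0 → C_y = 37487.144/8.3 = 4516.52 ≈ 4517 N.
ΣF_y = 0: A_y + 4516.52 − 268.4·2.8 − 3100 − 2850 − 1500 = 0 → A_y = 3685 N.
ΣF_x = 0: A_x + 2900 = 0 → A_x = -2900 N.

A_x = -2900 N, A_y = 3685 N, C_y = 4517 N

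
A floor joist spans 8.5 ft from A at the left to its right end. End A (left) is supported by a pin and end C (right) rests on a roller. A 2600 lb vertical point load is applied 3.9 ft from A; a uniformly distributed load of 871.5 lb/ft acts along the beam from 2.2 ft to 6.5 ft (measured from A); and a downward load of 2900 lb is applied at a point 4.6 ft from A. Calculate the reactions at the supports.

A_x = 0, A_y = 4567 lb, C_y = 4680 lb

Resultant of the distributed load: 871.5 × 4.3 = 3747.45 lb at 4.35 ft from A.
Taking moments about A: C_y·8.5 − 2600·3.9 − (871.5·4.3)·4.35 − 2900·4.6 = 0 → C_y = 39781.4075/8.5 = 4680.17 ≈ 4680 lb.
ΣF_y = 0: A_y + 4680.17 − 2600 − 871.5·4.3 − 2900 = 0 → A_y = 4567 lb.
ΣF_x = 0: no horizontal applied forces, so A_x = 0.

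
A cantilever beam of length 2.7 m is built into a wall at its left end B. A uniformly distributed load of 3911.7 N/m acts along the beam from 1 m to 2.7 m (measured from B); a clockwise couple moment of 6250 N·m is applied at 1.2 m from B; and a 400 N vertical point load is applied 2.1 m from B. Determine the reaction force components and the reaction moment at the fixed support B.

B_x = 0, B_y = 7050 N, M_B = 19390 N·m

Resultant of the distributed load: 3911.7 × 1.7 = 6649.89 N at 1.85 m from B.
ΣF_x = 0: B_x = 0.
ΣF_y = 0: B_y − 3911.7·1.7 − 400 = 0 → B_y = 7050 N.
ΣM about B: M_B − (3911.7·1.7)·1.85 − 6250 − 400·2.1 = 0 → M_B = 19390 N·m.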